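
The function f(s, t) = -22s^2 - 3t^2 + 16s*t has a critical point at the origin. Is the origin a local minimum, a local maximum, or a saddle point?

The Hessian at the origin is H = [[-44, 16], [16, -6]].
det H = -44·-6 − (16)² = 8 > 0 and H[1,1] = -44 < 0, so H is negative definite.
Therefore the origin is a local maximum.

local maximum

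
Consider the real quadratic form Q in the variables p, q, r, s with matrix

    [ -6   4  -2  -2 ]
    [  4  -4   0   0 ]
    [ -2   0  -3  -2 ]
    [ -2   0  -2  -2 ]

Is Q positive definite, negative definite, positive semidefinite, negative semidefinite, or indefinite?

Symmetric row and column elimination reduces A to a congruent diagonal form with pivots -6, -4/3, -1, 0.
Counting signs: 3 negative, 1 zero.
Hence Q is negative semidefinite.

negative semidefinite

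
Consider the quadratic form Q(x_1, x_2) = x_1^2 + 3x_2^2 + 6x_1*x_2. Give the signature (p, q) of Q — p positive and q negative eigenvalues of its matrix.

Write A = [[1, 3], [3, 3]].
Symmetric row and column elimination reduces A to a congruent diagonal form with pivots 1, -6.
So there are 1 positive, 1 negative pivots.

(1, 1)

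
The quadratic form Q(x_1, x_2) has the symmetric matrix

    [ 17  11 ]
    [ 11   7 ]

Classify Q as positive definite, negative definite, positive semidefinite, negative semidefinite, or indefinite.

indefinite

Symmetric row and column elimination reduces A to a congruent diagonal form with pivots 17, -2/17.
So there are 1 positive, 1 negative pivots.
Hence Q is indefinite.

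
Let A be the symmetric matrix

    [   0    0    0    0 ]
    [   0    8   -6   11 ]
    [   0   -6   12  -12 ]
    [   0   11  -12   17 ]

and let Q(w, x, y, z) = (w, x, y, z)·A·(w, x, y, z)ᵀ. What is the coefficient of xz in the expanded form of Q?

The coefficient of xz is A[2,4] + A[4,2] = 2·11 = 22.

22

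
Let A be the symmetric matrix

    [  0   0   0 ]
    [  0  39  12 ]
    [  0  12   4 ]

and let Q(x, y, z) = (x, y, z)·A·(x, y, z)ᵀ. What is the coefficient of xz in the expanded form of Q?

0

The coefficient of xz is A[1,3] + A[3,1] = 2·0 = 0.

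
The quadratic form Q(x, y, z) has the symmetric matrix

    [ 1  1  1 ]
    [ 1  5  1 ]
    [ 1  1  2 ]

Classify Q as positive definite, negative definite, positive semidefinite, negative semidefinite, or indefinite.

positive definite

Symmetric row and column elimination reduces A to a congruent diagonal form with pivots 1, 4, 1.
So there are 3 positive pivots.
Hence Q is positive definite.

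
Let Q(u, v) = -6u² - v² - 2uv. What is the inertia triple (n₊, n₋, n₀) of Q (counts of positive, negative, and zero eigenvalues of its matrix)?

(0, 2, 0)

Write A = [[-6, -1], [-1, -1]].
Symmetric row and column elimination reduces A to a congruent diagonal form with pivots -6, -5/6.
Counting signs: 2 negative.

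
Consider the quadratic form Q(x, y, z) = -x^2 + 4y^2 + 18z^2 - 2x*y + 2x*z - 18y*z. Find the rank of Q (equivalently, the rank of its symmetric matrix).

3

Write A = [[-1, -1, 1], [-1, 4, -9], [1, -9, 18]].
Symmetric row and column elimination reduces A to a congruent diagonal form with pivots -1, 5, -1.
So there are 1 positive, 2 negative pivots.
The rank is the number of nonzero pivots: 3.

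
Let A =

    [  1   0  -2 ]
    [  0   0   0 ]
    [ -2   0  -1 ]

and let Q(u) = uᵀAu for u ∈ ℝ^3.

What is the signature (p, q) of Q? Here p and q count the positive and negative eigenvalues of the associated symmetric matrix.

Symmetric row and column elimination reduces A to a congruent diagonal form with pivots 1, 0, -5.
So there are 1 positive, 1 negative, 1 zero pivots.

(1, 1)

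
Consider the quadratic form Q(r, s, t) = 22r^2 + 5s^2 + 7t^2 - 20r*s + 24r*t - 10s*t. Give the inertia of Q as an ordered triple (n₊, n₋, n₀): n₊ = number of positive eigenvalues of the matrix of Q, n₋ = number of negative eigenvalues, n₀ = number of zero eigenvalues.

(2, 0, 1)

Write A = [[22, -10, 12], [-10, 5, -5], [12, -5, 7]].
Applying the same elementary operations to the rows and columns of A produces a congruent diagonal matrix with entries 22, 5/11, 0.
Counting signs: 2 positive, 1 zero.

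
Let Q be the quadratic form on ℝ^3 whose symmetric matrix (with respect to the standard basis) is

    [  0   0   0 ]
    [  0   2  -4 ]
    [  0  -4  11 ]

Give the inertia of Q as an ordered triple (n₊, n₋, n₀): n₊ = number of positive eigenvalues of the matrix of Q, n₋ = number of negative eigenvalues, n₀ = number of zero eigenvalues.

(2, 0, 1)

Congruent diagonalization of A (simultaneous row and column reduction) yields pivots 0, 2, 3.
So there are 2 positive, 1 zero pivots.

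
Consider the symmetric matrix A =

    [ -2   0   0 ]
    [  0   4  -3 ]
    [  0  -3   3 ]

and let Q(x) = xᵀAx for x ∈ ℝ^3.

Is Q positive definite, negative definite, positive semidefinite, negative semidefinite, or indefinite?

Symmetric row and column elimination reduces A to a congruent diagonal form with pivots -2, 4, 3/4.
Counting signs: 2 positive, 1 negative.
Hence Q is indefinite.

indefinite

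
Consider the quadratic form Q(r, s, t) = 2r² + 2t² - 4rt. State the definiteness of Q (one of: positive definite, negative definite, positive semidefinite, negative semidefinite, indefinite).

The symmetric matrix is A = [[2, 0, -2], [0, 0, 0], [-2, 0, 2]].
Symmetric row and column elimination reduces A to a congruent diagonal form with pivots 2, 0, 0.
Counting signs: 1 positive, 2 zero.
Hence Q is positive semidefinite.

positive semidefinite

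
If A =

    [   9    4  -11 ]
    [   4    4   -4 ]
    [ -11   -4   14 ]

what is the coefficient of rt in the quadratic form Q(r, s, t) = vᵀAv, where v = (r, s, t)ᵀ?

The coefficient of rt is A[1,3] + A[3,1] = 2·(-11) = -22.

-22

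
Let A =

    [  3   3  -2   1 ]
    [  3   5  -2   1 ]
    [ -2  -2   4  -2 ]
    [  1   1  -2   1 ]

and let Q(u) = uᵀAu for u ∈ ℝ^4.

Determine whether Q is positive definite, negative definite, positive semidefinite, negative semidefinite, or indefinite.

positive semidefinite

Symmetric row and column elimination reduces A to a congruent diagonal form with pivots 3, 2, 8/3, 0.
So there are 3 positive, 1 zero pivots.
Hence Q is positive semidefinite.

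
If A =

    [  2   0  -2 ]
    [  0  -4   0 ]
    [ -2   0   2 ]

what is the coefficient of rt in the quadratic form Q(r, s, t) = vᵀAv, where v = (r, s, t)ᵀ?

The coefficient of rt is A[1,3] + A[3,1] = 2·(-2) = -4.

-4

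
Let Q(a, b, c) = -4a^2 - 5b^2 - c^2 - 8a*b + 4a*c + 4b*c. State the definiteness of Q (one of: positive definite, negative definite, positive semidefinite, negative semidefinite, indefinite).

The symmetric matrix is A = [[-4, -4, 2], [-4, -5, 2], [2, 2, -1]].
Row-reducing A symmetrically gives the diagonal entries -4, -1, 0.
So there are 2 negative, 1 zero pivots.
Hence Q is negative semidefinite.

negative semidefinite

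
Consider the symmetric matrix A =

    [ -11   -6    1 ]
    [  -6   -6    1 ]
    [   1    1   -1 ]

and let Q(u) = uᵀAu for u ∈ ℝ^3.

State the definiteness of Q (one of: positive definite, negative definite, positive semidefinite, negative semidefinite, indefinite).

An LDLᵀ factorisation of A has diagonal entries -11, -30/11, -5/6.
So there are 3 negative pivots.
Hence Q is negative definite.

negative definite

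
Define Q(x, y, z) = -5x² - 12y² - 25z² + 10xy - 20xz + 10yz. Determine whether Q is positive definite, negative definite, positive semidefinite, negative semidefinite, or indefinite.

The symmetric matrix of Q is A = [[-5, 5, -10], [5, -12, 5], [-10, 5, -25]].
Leading principal minors: Δ_1 = -5, Δ_2 = 35, Δ_3 = -50.
The signs alternate starting with Δ_1 < 0, so by Sylvester's criterion Q is negative definite.

negative definite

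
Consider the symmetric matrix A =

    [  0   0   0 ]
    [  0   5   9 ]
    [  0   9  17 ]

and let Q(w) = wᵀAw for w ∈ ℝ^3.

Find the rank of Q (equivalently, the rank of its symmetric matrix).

2

Applying the same elementary operations to the rows and columns of A produces a congruent diagonal matrix with entries 0, 5, 4/5.
Counting signs: 2 positive, 1 zero.
The rank is the number of nonzero pivots: 2.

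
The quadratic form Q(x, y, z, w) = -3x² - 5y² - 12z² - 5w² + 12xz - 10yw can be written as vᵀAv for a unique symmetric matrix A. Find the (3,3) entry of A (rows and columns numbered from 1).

The coefficient of z² in Q is -12, and that is exactly A[3,3].

-12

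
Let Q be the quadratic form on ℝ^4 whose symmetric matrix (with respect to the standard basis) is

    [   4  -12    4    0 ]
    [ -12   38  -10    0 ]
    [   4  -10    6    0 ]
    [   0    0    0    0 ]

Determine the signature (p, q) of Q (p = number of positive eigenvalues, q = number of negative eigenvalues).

(2, 0)

Congruent diagonalization of A (simultaneous row and column reduction) yields pivots 4, 2, 0, 0.
Counting signs: 2 positive, 2 zero.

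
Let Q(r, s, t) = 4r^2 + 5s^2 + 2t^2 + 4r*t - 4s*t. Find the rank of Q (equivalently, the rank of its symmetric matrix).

3

The associated matrix is A = [[4, 0, 2], [0, 5, -2], [2, -2, 2]].
Congruent diagonalization of A (simultaneous row and column reduction) yields pivots 4, 5, 1/5.
That gives 3 positive pivots.
The rank is the number of nonzero pivots: 3.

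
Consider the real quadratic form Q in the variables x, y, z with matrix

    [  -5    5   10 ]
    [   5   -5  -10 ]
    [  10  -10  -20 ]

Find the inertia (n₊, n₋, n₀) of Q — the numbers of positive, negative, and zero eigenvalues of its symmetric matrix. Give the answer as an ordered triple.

Symmetric row and column elimination reduces A to a congruent diagonal form with pivots -5, 0, 0.
That gives 1 negative, 2 zero pivots.

(0, 1, 2)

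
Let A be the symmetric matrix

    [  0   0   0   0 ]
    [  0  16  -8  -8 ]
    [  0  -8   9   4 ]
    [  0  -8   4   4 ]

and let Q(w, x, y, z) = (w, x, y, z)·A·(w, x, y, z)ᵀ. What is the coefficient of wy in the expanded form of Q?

The coefficient of wy is A[1,3] + A[3,1] = 2·0 = 0.

0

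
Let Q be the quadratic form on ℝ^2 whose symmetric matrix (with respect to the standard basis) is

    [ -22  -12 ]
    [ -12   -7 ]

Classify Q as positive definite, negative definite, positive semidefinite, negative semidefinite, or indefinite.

For the 2×2 matrix [[-22, -12], [-12, -7]]: det = -22·-7 − (-12)² = 10, trace = -29.
det > 0 so both eigenvalues share the sign of the trace; trace = -29 < 0 ⇒ both negative.

negative definite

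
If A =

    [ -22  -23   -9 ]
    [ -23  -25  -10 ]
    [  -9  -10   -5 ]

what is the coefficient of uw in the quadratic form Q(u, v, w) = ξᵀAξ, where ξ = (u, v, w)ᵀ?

-18

The coefficient of uw is A[1,3] + A[3,1] = 2·(-9) = -18.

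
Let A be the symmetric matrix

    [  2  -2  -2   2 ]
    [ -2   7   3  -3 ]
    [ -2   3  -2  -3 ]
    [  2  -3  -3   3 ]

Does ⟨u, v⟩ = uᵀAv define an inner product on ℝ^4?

no

Symmetric row and column elimination reduces A to a congruent diagonal form with pivots 2, 5, -21/5, 20/21.
Counting signs: 3 positive, 1 negative.
Hence Q is indefinite.
⟨·,·⟩ is an inner product exactly when A is positive definite.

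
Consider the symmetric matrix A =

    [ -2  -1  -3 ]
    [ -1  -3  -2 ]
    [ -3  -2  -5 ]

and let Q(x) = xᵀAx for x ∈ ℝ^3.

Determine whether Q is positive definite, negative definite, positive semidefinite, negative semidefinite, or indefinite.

Leading principal minors: Δ_1 = -2, Δ_2 = 5, Δ_3 = -2.
The signs alternate starting with Δ_1 < 0, so by Sylvester's criterion Q is negative definite.

negative definite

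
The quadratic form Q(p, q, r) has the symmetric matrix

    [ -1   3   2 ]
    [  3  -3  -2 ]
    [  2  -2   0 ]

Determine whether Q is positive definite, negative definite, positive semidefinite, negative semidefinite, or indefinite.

indefinite

Congruent diagonalization of A (simultaneous row and column reduction) yields pivots -1, 6, 4/3.
That gives 2 positive, 1 negative pivots.
Hence Q is indefinite.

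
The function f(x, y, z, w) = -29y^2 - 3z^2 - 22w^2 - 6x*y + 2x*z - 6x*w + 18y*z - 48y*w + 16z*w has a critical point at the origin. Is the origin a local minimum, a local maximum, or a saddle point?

saddle point

The Hessian at the origin is H = [[0, -6, 2, -6], [-6, -58, 18, -48], [2, 18, -6, 16], [-6, -48, 16, -44]].
H is indefinite, so the origin is a saddle point.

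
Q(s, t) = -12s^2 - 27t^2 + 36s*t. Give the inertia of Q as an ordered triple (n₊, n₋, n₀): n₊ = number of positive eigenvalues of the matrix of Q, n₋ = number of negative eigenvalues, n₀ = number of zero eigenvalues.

(0, 1, 1)

The associated matrix is A = [[-12, 18], [18, -27]].
Symmetric row and column elimination reduces A to a congruent diagonal form with pivots -12, 0.
That gives 1 negative, 1 zero pivots.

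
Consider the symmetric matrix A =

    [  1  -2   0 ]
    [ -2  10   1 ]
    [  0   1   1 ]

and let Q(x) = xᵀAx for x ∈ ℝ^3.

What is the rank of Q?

3

Congruent diagonalization of A (simultaneous row and column reduction) yields pivots 1, 6, 5/6.
Counting signs: 3 positive.
The rank is the number of nonzero pivots: 3.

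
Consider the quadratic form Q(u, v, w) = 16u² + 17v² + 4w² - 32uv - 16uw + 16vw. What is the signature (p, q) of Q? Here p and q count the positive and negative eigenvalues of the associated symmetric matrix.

Write A = [[16, -16, -8], [-16, 17, 8], [-8, 8, 4]].
Applying the same elementary operations to the rows and columns of A produces a congruent diagonal matrix with entries 16, 1, 0.
That gives 2 positive, 1 zero pivots.

(2, 0)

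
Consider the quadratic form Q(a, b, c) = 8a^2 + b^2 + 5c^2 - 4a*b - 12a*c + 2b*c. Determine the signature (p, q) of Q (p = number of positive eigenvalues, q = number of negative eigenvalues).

(2, 0)

The associated matrix is A = [[8, -2, -6], [-2, 1, 1], [-6, 1, 5]].
Applying the same elementary operations to the rows and columns of A produces a congruent diagonal matrix with entries 8, 1/2, 0.
That gives 2 positive, 1 zero pivots.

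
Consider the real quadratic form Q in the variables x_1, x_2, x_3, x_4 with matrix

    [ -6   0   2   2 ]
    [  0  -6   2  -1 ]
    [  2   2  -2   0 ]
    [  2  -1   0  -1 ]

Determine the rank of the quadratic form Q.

3

Applying the same elementary operations to the rows and columns of A produces a congruent diagonal matrix with entries -6, -6, -2/3, 0.
That gives 3 negative, 1 zero pivots.
The rank is the number of nonzero pivots: 3.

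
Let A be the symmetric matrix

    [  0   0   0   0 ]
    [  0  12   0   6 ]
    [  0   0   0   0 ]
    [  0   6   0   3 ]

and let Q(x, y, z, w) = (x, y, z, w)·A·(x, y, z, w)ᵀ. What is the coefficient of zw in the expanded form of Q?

The coefficient of zw is A[3,4] + A[4,3] = 2·0 = 0.

0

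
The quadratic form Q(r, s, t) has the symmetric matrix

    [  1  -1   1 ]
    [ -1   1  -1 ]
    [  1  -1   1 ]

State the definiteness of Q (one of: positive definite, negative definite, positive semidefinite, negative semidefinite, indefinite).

Applying the same elementary operations to the rows and columns of A produces a congruent diagonal matrix with entries 1, 0, 0.
So there are 1 positive, 2 zero pivots.
Hence Q is positive semidefinite.

positive semidefinite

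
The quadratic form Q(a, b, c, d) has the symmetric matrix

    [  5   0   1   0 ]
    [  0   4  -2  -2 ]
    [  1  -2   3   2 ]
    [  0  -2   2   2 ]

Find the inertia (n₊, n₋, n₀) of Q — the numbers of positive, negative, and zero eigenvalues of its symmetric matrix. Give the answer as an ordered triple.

Applying the same elementary operations to the rows and columns of A produces a congruent diagonal matrix with entries 5, 4, 9/5, 4/9.
That gives 4 positive pivots.

(4, 0, 0)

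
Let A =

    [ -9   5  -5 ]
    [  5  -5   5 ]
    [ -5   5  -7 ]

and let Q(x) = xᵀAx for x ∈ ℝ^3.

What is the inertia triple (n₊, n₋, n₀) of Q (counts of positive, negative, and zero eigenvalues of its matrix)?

(0, 3, 0)

An LDLᵀ factorisation of A has diagonal entries -9, -20/9, -2.
Counting signs: 3 negative.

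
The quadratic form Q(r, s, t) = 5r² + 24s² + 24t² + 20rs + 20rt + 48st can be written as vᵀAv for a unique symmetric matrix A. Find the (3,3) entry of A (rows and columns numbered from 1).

The coefficient of t² in Q is 24, and that is exactly A[3,3].

24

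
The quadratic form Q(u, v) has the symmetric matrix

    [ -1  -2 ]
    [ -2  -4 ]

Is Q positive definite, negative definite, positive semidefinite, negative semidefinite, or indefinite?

negative semidefinite

For the 2×2 matrix [[-1, -2], [-2, -4]]: det = -1·-4 − (-2)² = 0, trace = -5.
det = 0 so one eigenvalue is zero; the form is semidefinite with the sign of the trace.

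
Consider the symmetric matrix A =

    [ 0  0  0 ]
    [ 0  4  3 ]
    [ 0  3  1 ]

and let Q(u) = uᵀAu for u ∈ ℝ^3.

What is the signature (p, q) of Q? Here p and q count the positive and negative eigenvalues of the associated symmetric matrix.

Symmetric row and column elimination reduces A to a congruent diagonal form with pivots 0, 4, -5/4.
So there are 1 positive, 1 negative, 1 zero pivots.

(1, 1)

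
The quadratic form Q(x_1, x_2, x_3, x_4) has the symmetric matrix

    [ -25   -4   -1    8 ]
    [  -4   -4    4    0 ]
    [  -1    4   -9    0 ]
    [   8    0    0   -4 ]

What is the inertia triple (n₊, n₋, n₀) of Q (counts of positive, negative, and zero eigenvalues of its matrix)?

(0, 3, 1)

Row-reducing A symmetrically gives the diagonal entries -25, -84/25, -80/21, 0.
Counting signs: 3 negative, 1 zero.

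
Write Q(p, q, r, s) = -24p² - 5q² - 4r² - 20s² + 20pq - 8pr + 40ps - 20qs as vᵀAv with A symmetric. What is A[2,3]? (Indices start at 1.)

0

The coefficient of q·r in Q is 0. For a symmetric A this equals A[2,3] + A[3,2] = 2·A[2,3].
So A[2,3] = 0/2 = 0.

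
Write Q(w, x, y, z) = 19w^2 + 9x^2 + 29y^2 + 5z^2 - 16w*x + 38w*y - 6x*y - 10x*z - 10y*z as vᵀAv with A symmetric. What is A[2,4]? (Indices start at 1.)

-5

The coefficient of x·z in Q is -10. For a symmetric A this equals A[2,4] + A[4,2] = 2·A[2,4].
So A[2,4] = -10/2 = -5.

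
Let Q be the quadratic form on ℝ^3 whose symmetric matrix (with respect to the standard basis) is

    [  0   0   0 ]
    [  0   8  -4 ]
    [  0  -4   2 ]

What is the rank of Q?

1

Row-reducing A symmetrically gives the diagonal entries 0, 8, 0.
That gives 1 positive, 2 zero pivots.
The rank is the number of nonzero pivots: 1.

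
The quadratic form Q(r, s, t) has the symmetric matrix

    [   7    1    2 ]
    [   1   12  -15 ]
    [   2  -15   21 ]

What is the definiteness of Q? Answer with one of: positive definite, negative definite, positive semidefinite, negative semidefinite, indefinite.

positive definite

Leading principal minors: Δ_1 = 7, Δ_2 = 83, Δ_3 = 60.
All leading principal minors are positive, so by Sylvester's criterion Q is positive definite.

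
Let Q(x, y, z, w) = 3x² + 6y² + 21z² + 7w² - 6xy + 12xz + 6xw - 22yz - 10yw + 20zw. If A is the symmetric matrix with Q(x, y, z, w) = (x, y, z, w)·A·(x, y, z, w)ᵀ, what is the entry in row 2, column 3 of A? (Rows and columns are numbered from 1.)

-11

The coefficient of y·z in Q is -22. For a symmetric A this equals A[2,3] + A[3,2] = 2·A[2,3].
So A[2,3] = -22/2 = -11.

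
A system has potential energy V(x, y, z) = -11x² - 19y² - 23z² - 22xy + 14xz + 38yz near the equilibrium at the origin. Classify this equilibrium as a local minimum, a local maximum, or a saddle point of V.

The Hessian at the origin is H = [[-22, -22, 14], [-22, -38, 38], [14, 38, -46]].
Applying the same elementary operations to the rows and columns of H produces a congruent diagonal matrix with entries -22, -16, -12/11.
So there are 3 negative pivots.
H is negative definite, so the origin is a strict local maximum.

local maximum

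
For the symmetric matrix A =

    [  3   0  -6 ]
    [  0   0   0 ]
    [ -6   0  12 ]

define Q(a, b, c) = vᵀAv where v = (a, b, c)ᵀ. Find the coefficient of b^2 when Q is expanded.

0

The coefficient of b^2 is the diagonal entry A[2,2] = 0.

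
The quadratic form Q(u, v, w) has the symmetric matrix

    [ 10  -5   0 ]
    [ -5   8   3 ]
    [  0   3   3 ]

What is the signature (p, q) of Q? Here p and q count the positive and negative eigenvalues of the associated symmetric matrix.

Congruent diagonalization of A (simultaneous row and column reduction) yields pivots 10, 11/2, 15/11.
Counting signs: 3 positive.

(3, 0)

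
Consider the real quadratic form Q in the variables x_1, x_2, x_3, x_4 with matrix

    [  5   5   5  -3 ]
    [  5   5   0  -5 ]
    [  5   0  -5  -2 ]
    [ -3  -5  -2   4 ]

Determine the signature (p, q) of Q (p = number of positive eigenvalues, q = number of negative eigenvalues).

(2, 2)

By Sylvester's law of inertia any congruent diagonalization of A has 2 positive, 2 negative and 0 zero entries.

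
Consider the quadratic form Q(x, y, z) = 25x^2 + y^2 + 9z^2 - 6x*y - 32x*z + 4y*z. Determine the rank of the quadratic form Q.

3

The associated matrix is A = [[25, -3, -16], [-3, 1, 2], [-16, 2, 9]].
An LDLᵀ factorisation of A has diagonal entries 25, 16/25, -5/4.
So there are 2 positive, 1 negative pivots.
The rank is the number of nonzero pivots: 3.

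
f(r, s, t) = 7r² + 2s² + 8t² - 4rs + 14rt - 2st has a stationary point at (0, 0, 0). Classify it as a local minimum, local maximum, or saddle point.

The Hessian at the origin is H = [[14, -4, 14], [-4, 4, -2], [14, -2, 16]].
Congruent diagonalization of H (simultaneous row and column reduction) yields pivots 14, 20/7, 3/5.
Counting signs: 3 positive.
H is positive definite, so the origin is a strict local minimum.

local minimum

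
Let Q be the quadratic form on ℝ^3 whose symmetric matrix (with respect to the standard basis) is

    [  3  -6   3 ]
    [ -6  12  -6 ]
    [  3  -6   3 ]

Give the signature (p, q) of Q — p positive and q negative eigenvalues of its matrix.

Applying the same elementary operations to the rows and columns of A produces a congruent diagonal matrix with entries 3, 0, 0.
That gives 1 positive, 2 zero pivots.

(1, 0)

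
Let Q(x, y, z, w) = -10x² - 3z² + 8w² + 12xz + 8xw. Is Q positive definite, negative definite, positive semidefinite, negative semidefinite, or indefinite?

Write A = [[-10, 0, 6, 4], [0, 0, 0, 0], [6, 0, -3, 0], [4, 0, 0, 8]].
Congruent diagonalization of A (simultaneous row and column reduction) yields pivots -10, 0, 3/5, 0.
Counting signs: 1 positive, 1 negative, 2 zero.
Hence Q is indefinite.

indefinite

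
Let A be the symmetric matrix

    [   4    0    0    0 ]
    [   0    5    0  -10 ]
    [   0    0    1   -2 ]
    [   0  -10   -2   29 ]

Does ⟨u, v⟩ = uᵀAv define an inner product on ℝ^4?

yes

Leading principal minors: Δ_1 = 4, Δ_2 = 20, Δ_3 = 20, Δ_4 = 100.
All leading principal minors are positive, so by Sylvester's criterion Q is positive definite.
⟨·,·⟩ is an inner product exactly when A is positive definite.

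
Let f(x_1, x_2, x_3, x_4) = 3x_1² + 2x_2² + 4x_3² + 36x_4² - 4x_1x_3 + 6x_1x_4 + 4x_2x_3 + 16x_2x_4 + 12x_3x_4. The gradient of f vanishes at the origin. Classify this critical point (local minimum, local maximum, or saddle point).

The Hessian at the origin is H = [[6, 0, -4, 6], [0, 4, 4, 16], [-4, 4, 8, 12], [6, 16, 12, 72]].
Symmetric row and column elimination reduces H to a congruent diagonal form with pivots 6, 4, 4/3, 2.
That gives 4 positive pivots.
H is positive definite, so the origin is a strict local minimum.

local minimum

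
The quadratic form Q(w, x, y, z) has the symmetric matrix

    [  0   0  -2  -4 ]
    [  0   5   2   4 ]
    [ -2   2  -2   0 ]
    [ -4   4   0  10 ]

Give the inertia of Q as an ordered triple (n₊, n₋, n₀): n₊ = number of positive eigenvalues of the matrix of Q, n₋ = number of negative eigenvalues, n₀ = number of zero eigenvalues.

(3, 1, 0)

By Sylvester's law of inertia any congruent diagonalization of A has 3 positive, 1 negative and 0 zero entries.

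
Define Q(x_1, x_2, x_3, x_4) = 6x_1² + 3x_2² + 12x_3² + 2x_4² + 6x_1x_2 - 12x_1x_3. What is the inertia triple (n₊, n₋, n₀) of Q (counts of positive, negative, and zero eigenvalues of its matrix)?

The associated matrix is A = [[6, 3, -6, 0], [3, 3, 0, 0], [-6, 0, 12, 0], [0, 0, 0, 2]].
Symmetric row and column elimination reduces A to a congruent diagonal form with pivots 6, 3/2, 0, 2.
So there are 3 positive, 1 zero pivots.

(3, 0, 1)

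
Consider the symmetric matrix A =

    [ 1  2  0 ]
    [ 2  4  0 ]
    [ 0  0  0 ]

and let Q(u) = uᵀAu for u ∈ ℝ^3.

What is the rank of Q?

Congruent diagonalization of A (simultaneous row and column reduction) yields pivots 1, 0, 0.
So there are 1 positive, 2 zero pivots.
The rank is the number of nonzero pivots: 1.

1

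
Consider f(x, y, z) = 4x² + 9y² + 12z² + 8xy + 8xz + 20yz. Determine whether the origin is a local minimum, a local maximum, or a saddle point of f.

The Hessian at the origin is H = [[8, 8, 8], [8, 18, 20], [8, 20, 24]].
Applying the same elementary operations to the rows and columns of H produces a congruent diagonal matrix with entries 8, 10, 8/5.
That gives 3 positive pivots.
H is positive definite, so the origin is a strict local minimum.

local minimum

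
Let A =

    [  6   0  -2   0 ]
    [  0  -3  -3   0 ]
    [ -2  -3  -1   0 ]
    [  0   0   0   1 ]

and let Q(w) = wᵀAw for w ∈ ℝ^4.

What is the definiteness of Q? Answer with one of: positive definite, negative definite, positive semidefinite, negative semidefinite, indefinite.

Row-reducing A symmetrically gives the diagonal entries 6, -3, 4/3, 1.
So there are 3 positive, 1 negative pivots.
Hence Q is indefinite.

indefinite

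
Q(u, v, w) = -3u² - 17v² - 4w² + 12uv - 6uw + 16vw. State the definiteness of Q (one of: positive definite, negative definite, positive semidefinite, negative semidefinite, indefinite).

Write A = [[-3, 6, -3], [6, -17, 8], [-3, 8, -4]].
Row-reducing A symmetrically gives the diagonal entries -3, -5, -1/5.
Counting signs: 3 negative.
Hence Q is negative definite.

negative definite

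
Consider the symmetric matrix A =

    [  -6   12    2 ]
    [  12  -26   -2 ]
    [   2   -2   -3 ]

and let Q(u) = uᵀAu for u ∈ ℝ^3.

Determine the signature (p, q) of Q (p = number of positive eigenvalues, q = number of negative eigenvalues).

(0, 3)

Symmetric row and column elimination reduces A to a congruent diagonal form with pivots -6, -2, -1/3.
So there are 3 negative pivots.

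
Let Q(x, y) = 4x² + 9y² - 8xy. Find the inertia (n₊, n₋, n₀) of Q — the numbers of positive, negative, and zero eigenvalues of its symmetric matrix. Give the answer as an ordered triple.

(2, 0, 0)

The symmetric matrix is A = [[4, -4], [-4, 9]].
Congruent diagonalization of A (simultaneous row and column reduction) yields pivots 4, 5.
So there are 2 positive pivots.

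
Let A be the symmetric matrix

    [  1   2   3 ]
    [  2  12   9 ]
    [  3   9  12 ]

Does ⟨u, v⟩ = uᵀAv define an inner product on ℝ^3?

Leading principal minors: Δ_1 = 1, Δ_2 = 8, Δ_3 = 15.
All leading principal minors are positive, so by Sylvester's criterion Q is positive definite.
⟨·,·⟩ is an inner product exactly when A is positive definite.

yes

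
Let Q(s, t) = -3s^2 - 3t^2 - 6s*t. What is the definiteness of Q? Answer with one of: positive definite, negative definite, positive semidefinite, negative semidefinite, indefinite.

negative semidefinite

The associated matrix is A = [[-3, -3], [-3, -3]].
Row-reducing A symmetrically gives the diagonal entries -3, 0.
So there are 1 negative, 1 zero pivots.
Hence Q is negative semidefinite.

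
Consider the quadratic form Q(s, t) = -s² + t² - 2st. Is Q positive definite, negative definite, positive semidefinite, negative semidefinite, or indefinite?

indefinite

The associated matrix is A = [[-1, -1], [-1, 1]].
Symmetric row and column elimination reduces A to a congruent diagonal form with pivots -1, 2.
That gives 1 positive, 1 negative pivots.
Hence Q is indefinite.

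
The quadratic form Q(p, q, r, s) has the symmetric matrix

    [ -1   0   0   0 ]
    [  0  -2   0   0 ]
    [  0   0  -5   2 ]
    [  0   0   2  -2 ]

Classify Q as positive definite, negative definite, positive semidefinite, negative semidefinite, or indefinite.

Leading principal minors: Δ_1 = -1, Δ_2 = 2, Δ_3 = -10, Δ_4 = 12.
The signs alternate starting with Δ_1 < 0, so by Sylvester's criterion Q is negative definite.

negative definite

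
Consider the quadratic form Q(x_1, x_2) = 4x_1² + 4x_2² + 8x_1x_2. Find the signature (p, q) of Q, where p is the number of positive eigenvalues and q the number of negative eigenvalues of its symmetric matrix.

The symmetric matrix is A = [[4, 4], [4, 4]].
Symmetric row and column elimination reduces A to a congruent diagonal form with pivots 4, 0.
So there are 1 positive, 1 zero pivots.

(1, 0)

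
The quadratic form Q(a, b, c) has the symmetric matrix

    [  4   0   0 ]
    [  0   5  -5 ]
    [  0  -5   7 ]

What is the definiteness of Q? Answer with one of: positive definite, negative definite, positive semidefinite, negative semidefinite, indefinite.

positive definite

Leading principal minors: Δ_1 = 4, Δ_2 = 20, Δ_3 = 40.
All leading principal minors are positive, so by Sylvester's criterion Q is positive definite.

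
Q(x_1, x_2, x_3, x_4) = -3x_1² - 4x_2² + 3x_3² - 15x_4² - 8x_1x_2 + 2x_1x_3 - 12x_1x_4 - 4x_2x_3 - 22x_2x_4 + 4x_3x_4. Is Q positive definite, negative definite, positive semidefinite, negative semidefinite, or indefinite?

Write A = [[-3, -4, 1, -6], [-4, -4, -2, -11], [1, -2, 3, 2], [-6, -11, 2, -15]].
Symmetric row and column elimination reduces A to a congruent diagonal form with pivots -3, 4/3, -5, 3/2.
Counting signs: 2 positive, 2 negative.
Hence Q is indefinite.

indefinite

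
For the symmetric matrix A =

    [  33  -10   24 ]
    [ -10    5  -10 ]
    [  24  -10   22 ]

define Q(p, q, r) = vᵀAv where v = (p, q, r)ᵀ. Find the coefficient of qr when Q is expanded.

-20

The coefficient of qr is A[2,3] + A[3,2] = 2·(-10) = -20.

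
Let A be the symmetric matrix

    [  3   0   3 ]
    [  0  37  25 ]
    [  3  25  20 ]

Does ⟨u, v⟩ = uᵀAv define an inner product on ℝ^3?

yes

Congruent diagonalization of A (simultaneous row and column reduction) yields pivots 3, 37, 4/37.
Counting signs: 3 positive.
Hence Q is positive definite.
⟨·,·⟩ is an inner product exactly when A is positive definite.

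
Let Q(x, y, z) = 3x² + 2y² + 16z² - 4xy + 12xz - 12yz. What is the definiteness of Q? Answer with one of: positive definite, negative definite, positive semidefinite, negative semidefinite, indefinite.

indefinite

Write A = [[3, -2, 6], [-2, 2, -6], [6, -6, 16]].
Row-reducing A symmetrically gives the diagonal entries 3, 2/3, -2.
Counting signs: 2 positive, 1 negative.
Hence Q is indefinite.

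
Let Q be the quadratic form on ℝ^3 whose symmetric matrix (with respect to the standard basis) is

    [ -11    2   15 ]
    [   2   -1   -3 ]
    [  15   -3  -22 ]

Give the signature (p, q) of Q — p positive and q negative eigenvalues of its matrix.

Row-reducing A symmetrically gives the diagonal entries -11, -7/11, -10/7.
That gives 3 negative pivots.

(0, 3)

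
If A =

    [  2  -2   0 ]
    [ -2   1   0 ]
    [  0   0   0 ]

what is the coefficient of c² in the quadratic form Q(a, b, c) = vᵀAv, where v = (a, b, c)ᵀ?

The coefficient of c² is the diagonal entry A[3,3] = 0.

0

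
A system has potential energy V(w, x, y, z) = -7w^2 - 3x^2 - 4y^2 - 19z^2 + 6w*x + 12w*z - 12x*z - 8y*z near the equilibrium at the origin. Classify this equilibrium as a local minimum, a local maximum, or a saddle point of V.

local maximum

The Hessian at the origin is H = [[-14, 6, 0, 12], [6, -6, 0, -12], [0, 0, -8, -8], [12, -12, -8, -38]].
Symmetric row and column elimination reduces H to a congruent diagonal form with pivots -14, -24/7, -8, -6.
So there are 4 negative pivots.
H is negative definite, so the origin is a strict local maximum.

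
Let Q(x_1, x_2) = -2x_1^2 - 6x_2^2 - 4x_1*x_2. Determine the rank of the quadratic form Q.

The symmetric matrix is A = [[-2, -2], [-2, -6]].
Row-reducing A symmetrically gives the diagonal entries -2, -4.
That gives 2 negative pivots.
The rank is the number of nonzero pivots: 2.

2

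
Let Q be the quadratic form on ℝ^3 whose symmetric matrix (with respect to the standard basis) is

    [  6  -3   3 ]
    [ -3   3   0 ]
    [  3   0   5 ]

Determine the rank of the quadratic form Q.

3

An LDLᵀ factorisation of A has diagonal entries 6, 3/2, 2.
That gives 3 positive pivots.
The rank is the number of nonzero pivots: 3.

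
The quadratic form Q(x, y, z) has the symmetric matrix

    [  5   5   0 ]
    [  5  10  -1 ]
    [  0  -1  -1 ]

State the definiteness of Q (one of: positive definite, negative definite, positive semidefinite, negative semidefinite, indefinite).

indefinite

Congruent diagonalization of A (simultaneous row and column reduction) yields pivots 5, 5, -6/5.
So there are 2 positive, 1 negative pivots.
Hence Q is indefinite.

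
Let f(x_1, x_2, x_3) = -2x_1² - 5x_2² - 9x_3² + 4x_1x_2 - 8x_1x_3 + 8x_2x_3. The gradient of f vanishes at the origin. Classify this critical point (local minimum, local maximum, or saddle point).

local maximum

The Hessian at the origin is H = [[-4, 4, -8], [4, -10, 8], [-8, 8, -18]].
Symmetric row and column elimination reduces H to a congruent diagonal form with pivots -4, -6, -2.
So there are 3 negative pivots.
H is negative definite, so the origin is a strict local maximum.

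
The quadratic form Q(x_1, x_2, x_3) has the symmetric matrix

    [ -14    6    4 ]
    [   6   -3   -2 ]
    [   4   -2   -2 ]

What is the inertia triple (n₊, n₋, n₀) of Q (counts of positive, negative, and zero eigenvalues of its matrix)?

(0, 3, 0)

Applying the same elementary operations to the rows and columns of A produces a congruent diagonal matrix with entries -14, -3/7, -2/3.
Counting signs: 3 negative.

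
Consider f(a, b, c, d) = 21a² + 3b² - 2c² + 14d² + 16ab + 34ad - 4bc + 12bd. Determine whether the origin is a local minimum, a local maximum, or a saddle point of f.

saddle point

The Hessian at the origin is H = [[42, 16, 0, 34], [16, 6, -4, 12], [0, -4, -4, 0], [34, 12, 0, 28]].
Row-reducing H symmetrically gives the diagonal entries 42, -2/21, 164, 10/41.
That gives 3 positive, 1 negative pivots.
H is indefinite, so the origin is a saddle point.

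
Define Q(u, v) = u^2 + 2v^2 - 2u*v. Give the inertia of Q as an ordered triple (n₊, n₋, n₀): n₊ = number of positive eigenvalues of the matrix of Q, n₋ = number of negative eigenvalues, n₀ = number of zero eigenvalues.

(2, 0, 0)

The associated matrix is A = [[1, -1], [-1, 2]].
Row-reducing A symmetrically gives the diagonal entries 1, 1.
Counting signs: 2 positive.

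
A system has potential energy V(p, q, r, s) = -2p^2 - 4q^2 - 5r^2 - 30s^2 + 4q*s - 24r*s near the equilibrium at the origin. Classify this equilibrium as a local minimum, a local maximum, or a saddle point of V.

The Hessian at the origin is H = [[-4, 0, 0, 0], [0, -8, 0, 4], [0, 0, -10, -24], [0, 4, -24, -60]].
Applying the same elementary operations to the rows and columns of H produces a congruent diagonal matrix with entries -4, -8, -10, -2/5.
That gives 4 negative pivots.
H is negative definite, so the origin is a strict local maximum.

local maximum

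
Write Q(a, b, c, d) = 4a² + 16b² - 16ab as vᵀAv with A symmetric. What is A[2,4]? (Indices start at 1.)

The coefficient of b·d in Q is 0. For a symmetric A this equals A[2,4] + A[4,2] = 2·A[2,4].
So A[2,4] = 0/2 = 0.

0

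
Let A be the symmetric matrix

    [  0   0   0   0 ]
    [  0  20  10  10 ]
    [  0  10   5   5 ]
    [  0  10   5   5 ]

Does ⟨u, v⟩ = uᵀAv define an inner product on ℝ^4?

Row-reducing A symmetrically gives the diagonal entries 0, 20, 0, 0.
So there are 1 positive, 3 zero pivots.
Hence Q is positive semidefinite.
⟨·,·⟩ is an inner product exactly when A is positive definite.

no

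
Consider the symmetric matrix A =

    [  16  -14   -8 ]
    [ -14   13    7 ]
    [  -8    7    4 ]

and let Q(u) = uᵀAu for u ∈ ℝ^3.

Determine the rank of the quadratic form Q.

2

Congruent diagonalization of A (simultaneous row and column reduction) yields pivots 16, 3/4, 0.
So there are 2 positive, 1 zero pivots.
The rank is the number of nonzero pivots: 2.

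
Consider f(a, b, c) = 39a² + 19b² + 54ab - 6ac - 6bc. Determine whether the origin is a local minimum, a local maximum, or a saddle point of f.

The Hessian at the origin is H = [[78, 54, -6], [54, 38, -6], [-6, -6, 0]].
An LDLᵀ factorisation of H has diagonal entries 78, 8/13, -6.
So there are 2 positive, 1 negative pivots.
H is indefinite, so the origin is a saddle point.

saddle point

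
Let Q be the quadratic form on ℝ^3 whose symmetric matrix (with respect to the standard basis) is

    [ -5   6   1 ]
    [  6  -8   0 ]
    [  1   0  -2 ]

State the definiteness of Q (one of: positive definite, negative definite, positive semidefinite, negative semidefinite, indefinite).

Applying the same elementary operations to the rows and columns of A produces a congruent diagonal matrix with entries -5, -4/5, 0.
So there are 2 negative, 1 zero pivots.
Hence Q is negative semidefinite.

negative semidefinite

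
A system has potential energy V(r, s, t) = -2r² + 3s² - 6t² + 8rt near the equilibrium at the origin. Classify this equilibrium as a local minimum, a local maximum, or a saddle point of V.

The Hessian at the origin is H = [[-4, 0, 8], [0, 6, 0], [8, 0, -12]].
Symmetric row and column elimination reduces H to a congruent diagonal form with pivots -4, 6, 4.
That gives 2 positive, 1 negative pivots.
H is indefinite, so the origin is a saddle point.

saddle point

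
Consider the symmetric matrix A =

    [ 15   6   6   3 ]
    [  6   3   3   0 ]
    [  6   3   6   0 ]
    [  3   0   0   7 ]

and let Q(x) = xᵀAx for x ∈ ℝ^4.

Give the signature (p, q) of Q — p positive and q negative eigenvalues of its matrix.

Symmetric row and column elimination reduces A to a congruent diagonal form with pivots 15, 3/5, 3, 4.
That gives 4 positive pivots.

(4, 0)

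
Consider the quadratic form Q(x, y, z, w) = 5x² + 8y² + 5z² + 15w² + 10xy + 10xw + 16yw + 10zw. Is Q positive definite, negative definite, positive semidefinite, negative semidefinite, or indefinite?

positive definite

The symmetric matrix of Q is A = [[5, 5, 0, 5], [5, 8, 0, 8], [0, 0, 5, 5], [5, 8, 5, 15]].
Leading principal minors: Δ_1 = 5, Δ_2 = 15, Δ_3 = 75, Δ_4 = 150.
All leading principal minors are positive, so by Sylvester's criterion Q is positive definite.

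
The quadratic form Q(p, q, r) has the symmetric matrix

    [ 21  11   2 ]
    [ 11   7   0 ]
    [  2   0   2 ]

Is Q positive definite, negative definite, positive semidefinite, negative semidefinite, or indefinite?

positive definite

Row-reducing A symmetrically gives the diagonal entries 21, 26/21, 12/13.
That gives 3 positive pivots.
Hence Q is positive definite.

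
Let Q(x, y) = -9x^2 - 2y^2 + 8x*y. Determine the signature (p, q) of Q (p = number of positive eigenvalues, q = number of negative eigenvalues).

The symmetric matrix is A = [[-9, 4], [4, -2]].
Applying the same elementary operations to the rows and columns of A produces a congruent diagonal matrix with entries -9, -2/9.
Counting signs: 2 negative.

(0, 2)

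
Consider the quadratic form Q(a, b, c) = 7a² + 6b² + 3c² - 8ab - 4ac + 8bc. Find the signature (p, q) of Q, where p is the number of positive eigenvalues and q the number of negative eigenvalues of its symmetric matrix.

(3, 0)

Write A = [[7, -4, -2], [-4, 6, 4], [-2, 4, 3]].
Row-reducing A symmetrically gives the diagonal entries 7, 26/7, 3/13.
Counting signs: 3 positive.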